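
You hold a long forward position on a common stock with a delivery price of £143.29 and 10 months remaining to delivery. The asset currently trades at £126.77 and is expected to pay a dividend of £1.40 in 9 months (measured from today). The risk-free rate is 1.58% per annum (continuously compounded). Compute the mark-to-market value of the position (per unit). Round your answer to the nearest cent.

PV(remaining dividends) I = 1.40·e^(−0.0158·9/12) = 1.3835
Current forward F = (S − I)·e^(rT) = (126.77 − 1.3835)·e^(0.0158·10/12) = 125.3865 × 1.013254 = 127.0484
Value (long) = (F − K)·e^(−rT) = (127.0484 − 143.29) × 0.986920 = -16.0292
Value = -£16.03

-£16.03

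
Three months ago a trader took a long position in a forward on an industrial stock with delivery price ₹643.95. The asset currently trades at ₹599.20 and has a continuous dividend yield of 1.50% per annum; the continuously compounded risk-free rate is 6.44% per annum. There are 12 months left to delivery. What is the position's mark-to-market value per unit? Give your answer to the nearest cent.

Current fair forward for the remaining 12 months: F = S·e^((r − q)·T), (r − q) = 0.0644 − 0.0150 = 0.0494
F = 599.20 · e^(0.0494 × 12/12) = 599.20 × 1.050641 = 629.5441
Value of long forward = (F − K)·e^(−rT) = (629.5441 − 643.95) · e^(−0.0644·12/12)
= -14.4059 × 0.937630 = -13.51

-₹13.51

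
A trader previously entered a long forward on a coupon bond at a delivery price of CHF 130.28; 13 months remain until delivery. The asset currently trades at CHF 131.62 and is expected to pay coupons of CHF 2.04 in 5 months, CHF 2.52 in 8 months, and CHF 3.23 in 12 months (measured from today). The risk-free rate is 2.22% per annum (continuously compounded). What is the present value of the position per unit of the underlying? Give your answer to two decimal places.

-CHF 3.23

PV(remaining coupons) I = 2.04·e^(−0.0222·5/12) + 2.52·e^(−0.0222·8/12) + 3.23·e^(−0.0222·12/12) = 7.6633
Current forward F = (S − I)·e^(rT) = (131.62 − 7.6633)·e^(0.0222·13/12) = 123.9567 × 1.024342 = 126.9741
Value (long) = (F − K)·e^(−rT) = (126.9741 − 130.28) × 0.976237 = -3.2273
Value = -CHF 3.23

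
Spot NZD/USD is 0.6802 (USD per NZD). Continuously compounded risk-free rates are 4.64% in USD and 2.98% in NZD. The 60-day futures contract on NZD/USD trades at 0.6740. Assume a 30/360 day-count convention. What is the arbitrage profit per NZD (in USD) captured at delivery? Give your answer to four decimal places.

0.0081 per NZD (in USD)

Fair futures: F* = S·e^(carry·T), with carry = (r_USD − r_NZD) = 0.0464 − 0.0298 = 0.0166
F* = 0.6802 · e^(0.0166 × 60/360) = 0.6802 · e^0.002767 = 0.6802 × 1.002771 = 0.6821
Market 0.6740 < fair 0.6821: forward underpriced → reverse cash-and-carry (short spot, go long the forward).
At maturity, profit = |F_mkt − F*| = |0.6740 − 0.6821| = 0.0081 per NZD (in USD)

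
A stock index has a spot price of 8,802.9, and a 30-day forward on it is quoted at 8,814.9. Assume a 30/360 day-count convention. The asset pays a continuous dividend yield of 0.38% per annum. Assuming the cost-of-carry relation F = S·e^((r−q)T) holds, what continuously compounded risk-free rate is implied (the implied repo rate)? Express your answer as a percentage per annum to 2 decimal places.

From F = S·e^((r−q)T): (r − q) = ln(F/S)/T
ln(8814.9/8802.9) = ln(1.001363) = 0.001362
(r − q) = 0.001362 / (30/360) = 0.016344
r = ln(F/S)/T + q = 0.016344 + 0.0038 = 0.020144
r = 2.01%

2.01%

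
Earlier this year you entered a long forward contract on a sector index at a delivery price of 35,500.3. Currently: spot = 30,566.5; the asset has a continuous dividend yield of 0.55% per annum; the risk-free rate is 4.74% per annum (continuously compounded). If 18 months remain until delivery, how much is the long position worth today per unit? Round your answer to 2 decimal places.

-2748.51

Current fair forward for the remaining 18 months: F = S·e^((r − q)·T), (r − q) = 0.0474 − 0.0055 = 0.0419
F = 30566.5 · e^(0.0419 × 18/12) = 30566.5 × 1.06486710 = 32549.2602
Value of long forward = (F − K)·e^(−rT) = (32549.2602 − 35500.3) · e^(−0.0474·18/12)
= -2951.0398 × 0.93136875 = -2748.51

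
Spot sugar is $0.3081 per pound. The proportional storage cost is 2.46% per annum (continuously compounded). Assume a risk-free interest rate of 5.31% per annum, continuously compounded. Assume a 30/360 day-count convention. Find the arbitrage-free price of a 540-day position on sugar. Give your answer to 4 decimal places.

Net carry = r + u − y = 0.0531 + 0.0246 − 0.0000 = 0.0777
F = S·e^((r+u−y)T) = 0.3081 · e^(0.0777 × 540/360) = 0.3081 · e^0.116550
= 0.3081 × 1.123614 = $0.3462 per pound

$0.3462 per pound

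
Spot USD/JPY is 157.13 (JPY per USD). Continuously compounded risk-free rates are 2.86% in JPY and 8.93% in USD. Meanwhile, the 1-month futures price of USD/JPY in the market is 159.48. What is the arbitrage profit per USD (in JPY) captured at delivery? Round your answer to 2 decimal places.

Fair futures: F* = S·e^(carry·T), with carry = (r_JPY − r_USD) = 0.0286 − 0.0893 = -0.0607
F* = 157.13 · e^(-0.0607 × 1/12) = 157.13 · e^-0.005058 = 157.13 × 0.994955 = 156.3373
Market 159.48 > fair 156.3373: forward overpriced → cash-and-carry (buy spot, short the forward).
At maturity, profit = |F_mkt − F*| = |159.48 − 156.3373| = 3.14 per USD (in JPY)

3.14 per USD (in JPY)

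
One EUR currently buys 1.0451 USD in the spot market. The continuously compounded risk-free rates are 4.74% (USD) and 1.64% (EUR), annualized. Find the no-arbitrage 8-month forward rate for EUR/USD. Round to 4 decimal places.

F = S·e^((r_USD − r_EUR)T) = 1.0451 · e^((0.0474 − 0.0164) × 8/12)
= 1.0451 · e^0.020667 = 1.0451 × 1.020882
F = 1.0669 USD per EUR

1.0669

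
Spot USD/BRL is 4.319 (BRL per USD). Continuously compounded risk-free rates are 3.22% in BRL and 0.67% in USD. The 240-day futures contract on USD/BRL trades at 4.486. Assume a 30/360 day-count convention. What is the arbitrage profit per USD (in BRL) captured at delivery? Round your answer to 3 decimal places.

Fair futures: F* = S·e^(carry·T), with carry = (r_BRL − r_USD) = 0.0322 − 0.0067 = 0.0255
F* = 4.319 · e^(0.0255 × 240/360) = 4.319 · e^0.017000 = 4.319 × 1.017145 = 4.3930
Market 4.486 > fair 4.3930: forward overpriced → cash-and-carry (buy spot, short the forward).
At maturity, profit = |F_mkt − F*| = |4.486 − 4.3930| = 0.093 per USD (in BRL)

0.093 per USD (in BRL)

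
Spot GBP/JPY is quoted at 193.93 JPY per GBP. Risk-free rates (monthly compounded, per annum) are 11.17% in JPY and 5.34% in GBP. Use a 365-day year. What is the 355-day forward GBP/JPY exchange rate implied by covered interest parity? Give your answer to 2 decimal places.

205.16

By covered interest parity, F = S · (1+r_JPY/12)^(12T) / (1+r_GBP/12)^(12T)
= 193.93 × 1.114201 / 1.053188 = 193.93 × 1.057932
F = 205.16 JPY per GBP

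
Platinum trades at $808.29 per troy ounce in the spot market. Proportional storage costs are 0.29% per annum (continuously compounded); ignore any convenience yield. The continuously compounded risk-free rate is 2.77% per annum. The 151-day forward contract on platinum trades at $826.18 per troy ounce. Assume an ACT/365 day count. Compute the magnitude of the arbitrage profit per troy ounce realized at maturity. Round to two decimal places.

Fair forward: F* = S·e^(carry·T), with carry = (r + u) = 0.0277 + 0.0029 = 0.0306
F* = 808.29 · e^(0.0306 × 151/365) = 808.29 · e^0.012659 = 808.29 × 1.012739 = $818.5868
Market $826.18 > fair $818.5868: forward overpriced → cash-and-carry (buy spot, short the forward).
At maturity, profit = |F_mkt − F*| = |826.18 − 818.5868| = $7.59 per troy ounce

$7.59 per troy ounce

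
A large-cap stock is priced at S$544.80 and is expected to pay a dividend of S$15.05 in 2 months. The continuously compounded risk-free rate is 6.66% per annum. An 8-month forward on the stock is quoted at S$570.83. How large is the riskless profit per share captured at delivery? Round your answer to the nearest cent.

S$16.86 per share

PV(dividends) I = 15.05·e^(−0.0666·2/12) = 14.8839
Fair forward F* = (S − I)·e^(rT) = (544.80 − 14.8839)·e^0.044400 = 529.9161 × 1.045400 = 553.9743
Market S$570.83 > fair 553.9743: forward overpriced → cash-and-carry (borrow at r, buy the stock and collect the dividends, short the forward).
Profit at T = |F_mkt − F*| = |570.83 − 553.9743| = S$16.86 per share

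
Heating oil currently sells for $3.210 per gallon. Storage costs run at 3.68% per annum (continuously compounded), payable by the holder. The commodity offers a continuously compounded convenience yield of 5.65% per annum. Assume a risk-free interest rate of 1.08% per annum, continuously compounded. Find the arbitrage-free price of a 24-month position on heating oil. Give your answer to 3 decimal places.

$3.153 per gallon

Net carry = r + u − y = 0.0108 + 0.0368 − 0.0565 = -0.0089
F = S·e^((r+u−y)T) = 3.210 · e^(-0.0089 × 24/12) = 3.210 · e^-0.017800
= 3.210 × 0.982357 = $3.153 per gallon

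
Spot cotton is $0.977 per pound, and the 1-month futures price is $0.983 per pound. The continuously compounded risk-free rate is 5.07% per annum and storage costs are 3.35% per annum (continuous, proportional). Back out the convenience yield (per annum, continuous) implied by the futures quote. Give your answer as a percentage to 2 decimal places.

F = S·e^((r+u−y)T) ⇒ (r+u−y) = ln(F/S)/T
ln(0.983/0.977) = 0.006122; /T ⇒ 0.073464
y = r + u − ln(F/S)/T = 0.0507 + 0.0335 − 0.073464 = 0.010736
y = 1.07%

1.07%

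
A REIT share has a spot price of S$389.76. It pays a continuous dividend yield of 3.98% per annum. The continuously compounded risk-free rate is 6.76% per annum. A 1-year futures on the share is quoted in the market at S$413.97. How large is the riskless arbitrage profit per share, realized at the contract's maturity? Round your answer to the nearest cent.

S$13.22 per share

Fair futures: F* = S·e^(carry·T), with carry = (r − q) = 0.0676 − 0.0398 = 0.0278
F* = 389.76 · e^(0.0278 × 1) = 389.76 · e^0.027800 = 389.76 × 1.028190 = S$400.7473
Market S$413.97 > fair S$400.7473: forward overpriced → cash-and-carry (buy spot, short the forward).
At maturity, profit = |F_mkt − F*| = |413.97 − 400.7473| = S$13.22 per share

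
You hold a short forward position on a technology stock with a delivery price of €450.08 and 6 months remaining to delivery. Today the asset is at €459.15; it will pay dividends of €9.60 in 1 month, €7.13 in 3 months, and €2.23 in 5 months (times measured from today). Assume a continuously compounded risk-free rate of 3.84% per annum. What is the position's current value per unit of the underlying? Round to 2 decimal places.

€1.20

PV(remaining dividends) I = 9.60·e^(−0.0384·1/12) + 7.13·e^(−0.0384·3/12) + 2.23·e^(−0.0384·5/12) = 18.8258
Current forward F = (S − I)·e^(rT) = (459.15 − 18.8258)·e^(0.0384·6/12) = 440.3242 × 1.019386 = 448.8603
Value (long) = (F − K)·e^(−rT) = (448.8603 − 450.08) × 0.980983 = -1.1965
Short position value = −(long value) = €1.20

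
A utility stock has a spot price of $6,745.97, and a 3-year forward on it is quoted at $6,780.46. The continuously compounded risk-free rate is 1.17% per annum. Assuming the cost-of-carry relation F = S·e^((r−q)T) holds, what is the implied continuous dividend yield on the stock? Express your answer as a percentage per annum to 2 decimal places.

From F = S·e^((r−q)T): (r − q) = ln(F/S)/T
ln(6780.46/6745.97) = ln(1.005113) = 0.005100
(r − q) = 0.005100 / (3) = 0.001700
q = r − ln(F/S)/T = 0.0117 − 0.001700 = 0.010000
q = 1.00%

1.00%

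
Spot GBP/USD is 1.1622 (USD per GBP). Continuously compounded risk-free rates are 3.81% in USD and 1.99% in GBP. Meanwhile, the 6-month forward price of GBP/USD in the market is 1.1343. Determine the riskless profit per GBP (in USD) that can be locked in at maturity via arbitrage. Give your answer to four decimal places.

0.0385 per GBP (in USD)

Fair forward: F* = S·e^(carry·T), with carry = (r_USD − r_GBP) = 0.0381 − 0.0199 = 0.0182
F* = 1.1622 · e^(0.0182 × 6/12) = 1.1622 · e^0.009100 = 1.1622 × 1.009142 = 1.1728
Market 1.1343 < fair 1.1728: forward underpriced → reverse cash-and-carry (short spot, go long the forward).
At maturity, profit = |F_mkt − F*| = |1.1343 − 1.1728| = 0.0385 per GBP (in USD)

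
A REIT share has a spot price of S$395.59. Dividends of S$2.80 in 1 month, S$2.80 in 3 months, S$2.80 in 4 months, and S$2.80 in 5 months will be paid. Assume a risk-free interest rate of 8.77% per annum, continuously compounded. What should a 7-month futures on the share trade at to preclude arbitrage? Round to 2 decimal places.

S$404.84

PV(dividends) I = 2.80·e^(−0.0877·1/12) + 2.80·e^(−0.0877·3/12) + 2.80·e^(−0.0877·4/12) + 2.80·e^(−0.0877·5/12)
I = 2.7796 + 2.7393 + 2.7193 + 2.6995 = 10.9377
F = (S − I)·e^(rT) = (395.59 − 10.9377) · e^(0.0877·7/12)
= 384.6523 · e^0.051158 = 384.6523 × 1.052489 = S$404.84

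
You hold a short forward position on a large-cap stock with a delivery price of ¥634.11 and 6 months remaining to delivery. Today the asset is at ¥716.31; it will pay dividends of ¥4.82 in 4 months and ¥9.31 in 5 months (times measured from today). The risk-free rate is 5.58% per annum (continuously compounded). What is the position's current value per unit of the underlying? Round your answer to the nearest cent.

PV(remaining dividends) I = 4.82·e^(−0.0558·4/12) + 9.31·e^(−0.0558·5/12) = 13.8272
Current forward F = (S − I)·e^(rT) = (716.31 − 13.8272)·e^(0.0558·6/12) = 702.4828 × 1.028293 = 722.3581
Value (long) = (F − K)·e^(−rT) = (722.3581 − 634.11) × 0.972486 = 85.8200
Short position value = −(long value) = -¥85.82

-¥85.82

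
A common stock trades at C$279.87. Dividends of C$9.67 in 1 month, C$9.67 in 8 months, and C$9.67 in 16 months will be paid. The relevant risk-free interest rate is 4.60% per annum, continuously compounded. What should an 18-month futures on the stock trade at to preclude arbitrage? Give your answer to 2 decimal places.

C$269.75

PV(dividends) I = 9.67·e^(−0.0460·1/12) + 9.67·e^(−0.0460·8/12) + 9.67·e^(−0.0460·16/12)
I = 9.6330 + 9.3780 + 9.0947 = 28.1057
F = (S − I)·e^(rT) = (279.87 − 28.1057) · e^(0.0460·18/12)
= 251.7643 · e^0.069000 = 251.7643 × 1.071436 = C$269.75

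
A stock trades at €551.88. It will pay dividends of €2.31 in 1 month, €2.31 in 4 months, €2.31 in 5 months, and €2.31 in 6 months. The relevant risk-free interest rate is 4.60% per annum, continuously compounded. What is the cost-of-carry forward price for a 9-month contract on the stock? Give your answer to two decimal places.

€561.83

PV(dividends) I = 2.31·e^(−0.0460·1/12) + 2.31·e^(−0.0460·4/12) + 2.31·e^(−0.0460·5/12) + 2.31·e^(−0.0460·6/12)
I = 2.3012 + 2.2749 + 2.2661 + 2.2575 = 9.0997
F = (S − I)·e^(rT) = (551.88 − 9.0997) · e^(0.0460·9/12)
= 542.7803 · e^0.034500 = 542.7803 × 1.035102 = €561.83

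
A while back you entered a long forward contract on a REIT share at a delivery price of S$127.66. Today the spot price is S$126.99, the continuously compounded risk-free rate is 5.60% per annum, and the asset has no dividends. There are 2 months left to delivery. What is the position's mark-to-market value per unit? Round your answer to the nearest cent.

Current fair forward for the remaining 2 months: F = S·e^(r·T), r = 0.0560
F = 126.99 · e^(0.0560 × 2/12) = 126.99 × 1.009377 = 128.1808
Value of long forward = (F − K)·e^(−rT) = (128.1808 − 127.66) · e^(−0.0560·2/12)
= 0.5208 × 0.990710 = 0.52

S$0.52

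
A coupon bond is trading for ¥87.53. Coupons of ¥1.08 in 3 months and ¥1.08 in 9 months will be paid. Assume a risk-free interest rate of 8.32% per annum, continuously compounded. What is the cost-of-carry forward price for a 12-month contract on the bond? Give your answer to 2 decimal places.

PV(coupons) I = 1.08·e^(−0.0832·3/12) + 1.08·e^(−0.0832·9/12)
I = 1.0578 + 1.0147 = 2.0725
F = (S − I)·e^(rT) = (87.53 − 2.0725) · e^(0.0832·12/12)
= 85.4575 · e^0.083200 = 85.4575 × 1.086759 = ¥92.87

¥92.87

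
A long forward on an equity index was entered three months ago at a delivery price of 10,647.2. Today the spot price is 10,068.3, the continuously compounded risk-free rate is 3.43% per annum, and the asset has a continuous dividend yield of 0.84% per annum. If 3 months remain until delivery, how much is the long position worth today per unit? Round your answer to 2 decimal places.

-509.11

Current fair forward for the remaining 3 months: F = S·e^((r − q)·T), (r − q) = 0.0343 − 0.0084 = 0.0259
F = 10068.3 · e^(0.0259 × 3/12) = 10068.3 × 1.00649601 = 10133.7038
Value of long forward = (F − K)·e^(−rT) = (10133.7038 − 10647.2) · e^(−0.0343·3/12)
= -513.4962 × 0.99146166 = -509.11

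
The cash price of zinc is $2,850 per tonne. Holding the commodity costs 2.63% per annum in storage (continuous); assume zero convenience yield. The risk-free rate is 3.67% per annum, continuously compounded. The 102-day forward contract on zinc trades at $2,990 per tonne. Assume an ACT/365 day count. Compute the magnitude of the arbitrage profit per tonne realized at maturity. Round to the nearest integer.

Fair forward: F* = S·e^(carry·T), with carry = (r + u) = 0.0367 + 0.0263 = 0.0630
F* = 2850 · e^(0.0630 × 102/365) = 2850 · e^0.017605 = 2850 × 1.017761 = $2900.6188
Market $2990 > fair $2900.6188: forward overpriced → cash-and-carry (buy spot, short the forward).
At maturity, profit = |F_mkt − F*| = |2990 − 2900.6188| = $89 per tonne

$89 per tonne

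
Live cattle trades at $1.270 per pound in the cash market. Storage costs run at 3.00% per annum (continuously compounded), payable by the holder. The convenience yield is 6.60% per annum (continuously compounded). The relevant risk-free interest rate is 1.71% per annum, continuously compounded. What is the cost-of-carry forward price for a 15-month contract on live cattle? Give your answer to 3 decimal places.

$1.240 per pound

Net carry = r + u − y = 0.0171 + 0.0300 − 0.0660 = -0.0189
F = S·e^((r+u−y)T) = 1.270 · e^(-0.0189 × 15/12) = 1.270 · e^-0.023625
= 1.270 × 0.976652 = $1.240 per pound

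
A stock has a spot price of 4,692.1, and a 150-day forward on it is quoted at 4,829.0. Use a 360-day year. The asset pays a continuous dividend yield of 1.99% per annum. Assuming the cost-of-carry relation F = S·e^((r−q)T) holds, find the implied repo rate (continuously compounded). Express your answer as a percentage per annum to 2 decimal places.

8.89%

From F = S·e^((r−q)T): (r − q) = ln(F/S)/T
ln(4829.0/4692.1) = ln(1.029177) = 0.028759
(r − q) = 0.028759 / (150/360) = 0.069022
r = ln(F/S)/T + q = 0.069022 + 0.0199 = 0.088922
r = 8.89%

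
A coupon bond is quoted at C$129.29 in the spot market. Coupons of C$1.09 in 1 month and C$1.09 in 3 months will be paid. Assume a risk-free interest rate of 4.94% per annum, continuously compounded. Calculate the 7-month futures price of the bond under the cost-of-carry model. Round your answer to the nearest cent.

C$130.84

PV(coupons) I = 1.09·e^(−0.0494·1/12) + 1.09·e^(−0.0494·3/12)
I = 1.0855 + 1.0766 = 2.1621
F = (S − I)·e^(rT) = (129.29 − 2.1621) · e^(0.0494·7/12)
= 127.1279 · e^0.028817 = 127.1279 × 1.029236 = C$130.84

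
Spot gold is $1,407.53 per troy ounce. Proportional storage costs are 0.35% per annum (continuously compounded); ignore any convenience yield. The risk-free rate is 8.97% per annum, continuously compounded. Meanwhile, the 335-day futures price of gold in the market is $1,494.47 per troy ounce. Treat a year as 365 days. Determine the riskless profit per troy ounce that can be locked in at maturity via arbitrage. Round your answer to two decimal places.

$38.76 per troy ounce

Fair futures: F* = S·e^(carry·T), with carry = (r + u) = 0.0897 + 0.0035 = 0.0932
F* = 1407.53 · e^(0.0932 × 335/365) = 1407.53 · e^0.08553973 = 1407.53 × 1.08930484 = $1533.2292
Market $1494.47 < fair $1533.2292: forward underpriced → reverse cash-and-carry (short spot, go long the forward).
At maturity, profit = |F_mkt − F*| = |1494.47 − 1533.2292| = $38.76 per troy ounce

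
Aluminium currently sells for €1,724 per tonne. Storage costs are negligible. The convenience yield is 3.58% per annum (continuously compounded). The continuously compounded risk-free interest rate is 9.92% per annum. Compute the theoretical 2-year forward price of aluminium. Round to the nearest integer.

Net carry = r + u − y = 0.0992 + 0.0000 − 0.0358 = 0.0634
F = S·e^((r+u−y)T) = 1724 · e^(0.0634 × 2) = 1724 · e^0.126800
= 1724 × 1.135190 = €1,957 per tonne

€1,957 per tonne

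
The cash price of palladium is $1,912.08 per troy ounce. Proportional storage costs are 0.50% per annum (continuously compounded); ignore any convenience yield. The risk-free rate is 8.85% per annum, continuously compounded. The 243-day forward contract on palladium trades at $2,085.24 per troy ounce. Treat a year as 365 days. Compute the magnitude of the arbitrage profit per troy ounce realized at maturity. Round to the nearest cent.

Fair forward: F* = S·e^(carry·T), with carry = (r + u) = 0.0885 + 0.0050 = 0.0935
F* = 1912.08 · e^(0.0935 × 243/365) = 1912.08 · e^0.06224795 = 1912.08 × 1.06422619 = $2034.8856
Market $2085.24 > fair $2034.8856: forward overpriced → cash-and-carry (buy spot, short the forward).
At maturity, profit = |F_mkt − F*| = |2085.24 − 2034.8856| = $50.35 per troy ounce

$50.35 per troy ounce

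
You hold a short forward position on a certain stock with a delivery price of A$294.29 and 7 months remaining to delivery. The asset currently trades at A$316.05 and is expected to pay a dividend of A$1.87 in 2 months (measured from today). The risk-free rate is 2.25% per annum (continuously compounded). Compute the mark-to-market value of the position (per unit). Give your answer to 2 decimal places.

PV(remaining dividends) I = 1.87·e^(−0.0225·2/12) = 1.8630
Current forward F = (S − I)·e^(rT) = (316.05 − 1.8630)·e^(0.0225·7/12) = 314.1870 × 1.013212 = 318.3380
Value (long) = (F − K)·e^(−rT) = (318.3380 − 294.29) × 0.986961 = 23.7344
Short position value = −(long value) = -A$23.73

-A$23.73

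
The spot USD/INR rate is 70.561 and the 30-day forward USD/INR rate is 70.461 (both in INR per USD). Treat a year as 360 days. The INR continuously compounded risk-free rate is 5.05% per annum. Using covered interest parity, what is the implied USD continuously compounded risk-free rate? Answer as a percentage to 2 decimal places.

6.75%

F = S·e^((r_INR − r_USD)T) ⇒ r_USD = r_INR − ln(F/S)/T
ln(70.461/70.561) = -0.001418; /(30/360) = -0.017016
r_USD = 0.0505 + 0.017016 = 0.067516
r_USD = 6.75%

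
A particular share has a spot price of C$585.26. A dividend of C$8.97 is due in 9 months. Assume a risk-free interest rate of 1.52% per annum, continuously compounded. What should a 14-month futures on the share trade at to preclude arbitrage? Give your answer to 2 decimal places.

C$586.70

PV(dividends) I = 8.97·e^(−0.0152·9/12)
I = 8.8683
F = (S − I)·e^(rT) = (585.26 − 8.8683) · e^(0.0152·14/12)
= 576.3917 · e^0.017733 = 576.3917 × 1.017891 = C$586.70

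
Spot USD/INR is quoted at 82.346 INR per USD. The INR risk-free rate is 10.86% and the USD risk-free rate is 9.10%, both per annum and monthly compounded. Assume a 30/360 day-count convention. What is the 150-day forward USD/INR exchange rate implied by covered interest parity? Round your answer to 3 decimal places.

82.947

By covered interest parity, F = S · (1+r_INR/12)^(12T) / (1+r_USD/12)^(12T)
= 82.346 × 1.046076 / 1.038496 = 82.346 × 1.007299
F = 82.947 INR per USD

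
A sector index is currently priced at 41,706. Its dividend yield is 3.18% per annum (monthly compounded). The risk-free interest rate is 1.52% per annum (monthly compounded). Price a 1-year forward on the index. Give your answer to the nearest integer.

F = S · (1+r/12)^(12T) / (1+q/12)^(12T)
= 41706 × 1.015306 / 1.032268 = 41706 × 0.983568
F = 41,021

41,021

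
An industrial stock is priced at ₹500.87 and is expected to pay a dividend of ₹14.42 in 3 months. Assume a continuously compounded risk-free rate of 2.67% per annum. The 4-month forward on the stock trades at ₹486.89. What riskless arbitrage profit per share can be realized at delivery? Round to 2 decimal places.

₹4.01 per share

PV(dividends) I = 14.42·e^(−0.0267·3/12) = 14.3241
Fair forward F* = (S − I)·e^(rT) = (500.87 − 14.3241)·e^0.008900 = 486.5459 × 1.008940 = 490.8956
Market ₹486.89 < fair 490.8956: forward underpriced → reverse cash-and-carry (short the stock, invest proceeds at r, pay the dividends, go long the forward).
Profit at T = |F_mkt − F*| = |486.89 − 490.8956| = ₹4.01 per share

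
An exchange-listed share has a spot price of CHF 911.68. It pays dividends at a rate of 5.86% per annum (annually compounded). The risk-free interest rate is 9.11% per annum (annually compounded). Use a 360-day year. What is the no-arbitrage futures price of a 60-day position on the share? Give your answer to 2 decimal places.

F = S · (1+r)^T / (1+q)^T
= 911.68 × 1.014637 / 1.009536 = 911.68 × 1.005053
F = CHF 916.29

CHF 916.29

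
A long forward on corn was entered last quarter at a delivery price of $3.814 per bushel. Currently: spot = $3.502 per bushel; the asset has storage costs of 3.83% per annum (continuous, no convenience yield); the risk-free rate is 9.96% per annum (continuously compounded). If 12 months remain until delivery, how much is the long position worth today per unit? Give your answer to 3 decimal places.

$0.186 per bushel

Current fair forward for the remaining 12 months: F = S·e^((r + u)·T), (r + u) = 0.0996 + 0.0383 = 0.1379
F = 3.502 · e^(0.1379 × 12/12) = 3.502 × 1.147861 = 4.0198
Value of long forward = (F − K)·e^(−rT) = (4.0198 − 3.814) · e^(−0.0996·12/12)
= 0.2058 × 0.905199 = 0.186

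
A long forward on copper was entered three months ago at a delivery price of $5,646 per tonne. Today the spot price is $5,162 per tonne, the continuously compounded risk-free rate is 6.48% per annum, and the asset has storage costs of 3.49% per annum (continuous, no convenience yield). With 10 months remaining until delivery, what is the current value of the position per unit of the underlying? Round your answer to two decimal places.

-$34.87 per tonne

Current fair forward for the remaining 10 months: F = S·e^((r + u)·T), (r + u) = 0.0648 + 0.0349 = 0.0997
F = 5162 · e^(0.0997 × 10/12) = 5162 × 1.08663236 = 5609.1962
Value of long forward = (F − K)·e^(−rT) = (5609.1962 − 5646) · e^(−0.0648·10/12)
= -36.8038 × 0.94743211 = -34.87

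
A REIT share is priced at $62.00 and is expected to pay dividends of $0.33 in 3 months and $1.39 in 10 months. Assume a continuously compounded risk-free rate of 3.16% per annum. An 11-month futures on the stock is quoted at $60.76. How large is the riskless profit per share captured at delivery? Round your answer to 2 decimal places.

PV(dividends) I = 0.33·e^(−0.0316·3/12) + 1.39·e^(−0.0316·10/12) = 1.6813
Fair futures F* = (S − I)·e^(rT) = (62.00 − 1.6813)·e^0.028967 = 60.3187 × 1.029391 = 62.0915
Market $60.76 < fair 62.0915: forward underpriced → reverse cash-and-carry (short the stock, invest proceeds at r, pay the dividends, go long the forward).
Profit at T = |F_mkt − F*| = |60.76 − 62.0915| = $1.33 per share

$1.33 per share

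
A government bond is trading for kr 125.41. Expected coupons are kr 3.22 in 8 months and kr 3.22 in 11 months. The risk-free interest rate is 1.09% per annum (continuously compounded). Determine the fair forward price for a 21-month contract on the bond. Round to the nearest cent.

PV(coupons) I = 3.22·e^(−0.0109·8/12) + 3.22·e^(−0.0109·11/12)
I = 3.1967 + 3.1880 = 6.3847
F = (S − I)·e^(rT) = (125.41 − 6.3847) · e^(0.0109·21/12)
= 119.0253 · e^0.019075 = 119.0253 × 1.019258 = kr 121.32

kr 121.32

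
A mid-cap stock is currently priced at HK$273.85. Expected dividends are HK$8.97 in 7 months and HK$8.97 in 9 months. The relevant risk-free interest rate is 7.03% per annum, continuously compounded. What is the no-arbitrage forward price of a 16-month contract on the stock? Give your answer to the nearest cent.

PV(dividends) I = 8.97·e^(−0.0703·7/12) + 8.97·e^(−0.0703·9/12)
I = 8.6096 + 8.5093 = 17.1189
F = (S − I)·e^(rT) = (273.85 − 17.1189) · e^(0.0703·16/12)
= 256.7311 · e^0.093733 = 256.7311 × 1.098266 = HK$281.96

HK$281.96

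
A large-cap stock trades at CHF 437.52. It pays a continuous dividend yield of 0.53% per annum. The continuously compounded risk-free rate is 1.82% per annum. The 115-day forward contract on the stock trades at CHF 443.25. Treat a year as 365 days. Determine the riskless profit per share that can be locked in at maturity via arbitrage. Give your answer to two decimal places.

Fair forward: F* = S·e^(carry·T), with carry = (r − q) = 0.0182 − 0.0053 = 0.0129
F* = 437.52 · e^(0.0129 × 115/365) = 437.52 · e^0.004064 = 437.52 × 1.004072 = CHF 439.3016
Market CHF 443.25 > fair CHF 439.3016: forward overpriced → cash-and-carry (buy spot, short the forward).
At maturity, profit = |F_mkt − F*| = |443.25 − 439.3016| = CHF 3.95 per share

CHF 3.95 per share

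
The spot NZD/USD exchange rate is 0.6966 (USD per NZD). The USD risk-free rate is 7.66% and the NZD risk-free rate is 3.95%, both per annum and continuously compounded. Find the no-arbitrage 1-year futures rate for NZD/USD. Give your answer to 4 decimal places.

F = S·e^((r_USD − r_NZD)T) = 0.6966 · e^((0.0766 − 0.0395) × 12/12)
= 0.6966 · e^0.037100 = 0.6966 × 1.037797
F = 0.7229 USD per NZD

0.7229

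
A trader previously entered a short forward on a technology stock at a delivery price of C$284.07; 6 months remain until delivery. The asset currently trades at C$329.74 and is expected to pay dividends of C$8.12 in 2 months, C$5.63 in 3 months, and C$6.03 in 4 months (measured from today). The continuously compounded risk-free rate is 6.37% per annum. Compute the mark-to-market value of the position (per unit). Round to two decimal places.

-C$35.10

PV(remaining dividends) I = 8.12·e^(−0.0637·2/12) + 5.63·e^(−0.0637·3/12) + 6.03·e^(−0.0637·4/12) = 19.4786
Current forward F = (S − I)·e^(rT) = (329.74 − 19.4786)·e^(0.0637·6/12) = 310.2614 × 1.032363 = 320.3024
Value (long) = (F − K)·e^(−rT) = (320.3024 − 284.07) × 0.968652 = 35.0966
Short position value = −(long value) = -C$35.10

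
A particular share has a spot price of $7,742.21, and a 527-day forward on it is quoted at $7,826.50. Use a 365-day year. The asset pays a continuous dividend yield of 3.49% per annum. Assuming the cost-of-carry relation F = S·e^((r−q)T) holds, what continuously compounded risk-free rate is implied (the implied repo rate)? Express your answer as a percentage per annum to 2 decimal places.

From F = S·e^((r−q)T): (r − q) = ln(F/S)/T
ln(7826.50/7742.21) = ln(1.010887) = 0.010828
(r − q) = 0.010828 / (527/365) = 0.007499
r = ln(F/S)/T + q = 0.007499 + 0.0349 = 0.042399
r = 4.24%

4.24%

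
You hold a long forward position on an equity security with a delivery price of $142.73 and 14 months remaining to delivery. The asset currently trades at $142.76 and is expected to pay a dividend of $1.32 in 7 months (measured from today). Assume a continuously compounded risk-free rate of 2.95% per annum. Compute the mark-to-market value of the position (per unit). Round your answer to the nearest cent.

PV(remaining dividends) I = 1.32·e^(−0.0295·7/12) = 1.2975
Current forward F = (S − I)·e^(rT) = (142.76 − 1.2975)·e^(0.0295·14/12) = 141.4625 × 1.035016 = 146.4160
Value (long) = (F − K)·e^(−rT) = (146.4160 − 142.73) × 0.966169 = 3.5613
Value = $3.56

$3.56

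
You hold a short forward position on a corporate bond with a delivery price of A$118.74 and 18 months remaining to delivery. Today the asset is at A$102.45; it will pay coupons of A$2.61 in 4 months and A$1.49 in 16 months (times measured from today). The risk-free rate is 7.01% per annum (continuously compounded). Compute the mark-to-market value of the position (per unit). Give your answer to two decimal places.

A$8.35

PV(remaining coupons) I = 2.61·e^(−0.0701·4/12) + 1.49·e^(−0.0701·16/12) = 3.9068
Current forward F = (S − I)·e^(rT) = (102.45 − 3.9068)·e^(0.0701·18/12) = 98.5432 × 1.110877 = 109.4694
Value (long) = (F − K)·e^(−rT) = (109.4694 − 118.74) × 0.900189 = -8.3453
Short position value = −(long value) = A$8.35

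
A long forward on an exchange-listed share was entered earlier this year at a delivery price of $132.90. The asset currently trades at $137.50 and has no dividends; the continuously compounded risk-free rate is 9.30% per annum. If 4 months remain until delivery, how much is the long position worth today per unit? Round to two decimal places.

Current fair forward for the remaining 4 months: F = S·e^(r·T), r = 0.0930
F = 137.50 · e^(0.0930 × 4/12) = 137.50 × 1.031486 = 141.8293
Value of long forward = (F − K)·e^(−rT) = (141.8293 − 132.90) · e^(−0.0930·4/12)
= 8.9293 × 0.969476 = 8.66

$8.66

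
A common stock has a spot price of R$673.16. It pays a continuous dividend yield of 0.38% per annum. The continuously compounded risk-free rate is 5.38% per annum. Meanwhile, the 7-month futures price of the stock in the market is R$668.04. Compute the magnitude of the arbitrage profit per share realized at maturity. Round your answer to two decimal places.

Fair futures: F* = S·e^(carry·T), with carry = (r − q) = 0.0538 − 0.0038 = 0.0500
F* = 673.16 · e^(0.0500 × 7/12) = 673.16 · e^0.029167 = 673.16 × 1.029597 = R$693.0835
Market R$668.04 < fair R$693.0835: forward underpriced → reverse cash-and-carry (short spot, go long the forward).
At maturity, profit = |F_mkt − F*| = |668.04 − 693.0835| = R$25.04 per share

R$25.04 per share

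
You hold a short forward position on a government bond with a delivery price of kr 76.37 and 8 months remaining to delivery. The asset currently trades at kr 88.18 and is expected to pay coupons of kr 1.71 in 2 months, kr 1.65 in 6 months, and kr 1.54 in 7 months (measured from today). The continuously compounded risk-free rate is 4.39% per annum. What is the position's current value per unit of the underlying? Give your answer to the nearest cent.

PV(remaining coupons) I = 1.71·e^(−0.0439·2/12) + 1.65·e^(−0.0439·6/12) + 1.54·e^(−0.0439·7/12) = 4.8128
Current forward F = (S − I)·e^(rT) = (88.18 − 4.8128)·e^(0.0439·8/12) = 83.3672 × 1.029699 = 85.8431
Value (long) = (F − K)·e^(−rT) = (85.8431 − 76.37) × 0.971157 = 9.1999
Short position value = −(long value) = -kr 9.20

-kr 9.20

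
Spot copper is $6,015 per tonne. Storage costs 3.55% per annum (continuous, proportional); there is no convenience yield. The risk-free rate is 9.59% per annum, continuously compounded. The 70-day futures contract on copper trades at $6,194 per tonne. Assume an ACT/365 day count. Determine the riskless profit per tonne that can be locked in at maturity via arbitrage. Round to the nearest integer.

Fair futures: F* = S·e^(carry·T), with carry = (r + u) = 0.0959 + 0.0355 = 0.1314
F* = 6015 · e^(0.1314 × 70/365) = 6015 · e^0.025200 = 6015 × 1.025520 = $6168.5028
Market $6194 > fair $6168.5028: forward overpriced → cash-and-carry (buy spot, short the forward).
At maturity, profit = |F_mkt − F*| = |6194 − 6168.5028| = $25 per tonne

$25 per tonne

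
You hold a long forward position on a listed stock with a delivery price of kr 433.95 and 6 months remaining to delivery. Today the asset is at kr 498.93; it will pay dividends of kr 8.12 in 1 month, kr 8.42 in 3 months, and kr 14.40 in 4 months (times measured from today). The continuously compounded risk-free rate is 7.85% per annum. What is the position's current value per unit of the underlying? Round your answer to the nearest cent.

kr 51.33

PV(remaining dividends) I = 8.12·e^(−0.0785·1/12) + 8.42·e^(−0.0785·3/12) + 14.40·e^(−0.0785·4/12) = 30.3515
Current forward F = (S − I)·e^(rT) = (498.93 − 30.3515)·e^(0.0785·6/12) = 468.5785 × 1.040030 = 487.3357
Value (long) = (F − K)·e^(−rT) = (487.3357 − 433.95) × 0.961510 = 51.3309
Value = kr 51.33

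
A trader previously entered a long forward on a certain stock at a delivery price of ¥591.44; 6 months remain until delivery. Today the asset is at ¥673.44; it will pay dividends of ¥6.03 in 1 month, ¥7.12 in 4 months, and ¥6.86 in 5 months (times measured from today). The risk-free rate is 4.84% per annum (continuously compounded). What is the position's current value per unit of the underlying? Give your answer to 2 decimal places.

PV(remaining dividends) I = 6.03·e^(−0.0484·1/12) + 7.12·e^(−0.0484·4/12) + 6.86·e^(−0.0484·5/12) = 19.7348
Current forward F = (S − I)·e^(rT) = (673.44 − 19.7348)·e^(0.0484·6/12) = 653.7052 × 1.024495 = 669.7177
Value (long) = (F − K)·e^(−rT) = (669.7177 − 591.44) × 0.976090 = 76.4061
Value = ¥76.41

¥76.41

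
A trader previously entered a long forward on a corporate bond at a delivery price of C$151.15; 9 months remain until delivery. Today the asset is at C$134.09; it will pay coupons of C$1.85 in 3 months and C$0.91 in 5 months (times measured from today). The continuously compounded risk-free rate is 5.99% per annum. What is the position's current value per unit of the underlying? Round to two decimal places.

PV(remaining coupons) I = 1.85·e^(−0.0599·3/12) + 0.91·e^(−0.0599·5/12) = 2.7101
Current forward F = (S − I)·e^(rT) = (134.09 − 2.7101)·e^(0.0599·9/12) = 131.3799 × 1.045949 = 137.4167
Value (long) = (F − K)·e^(−rT) = (137.4167 − 151.15) × 0.956069 = -13.1300
Value = -C$13.13

-C$13.13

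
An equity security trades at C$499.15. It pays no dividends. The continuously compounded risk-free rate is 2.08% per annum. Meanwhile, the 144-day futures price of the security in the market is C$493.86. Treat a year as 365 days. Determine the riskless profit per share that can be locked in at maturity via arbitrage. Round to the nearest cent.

Fair futures: F* = S·e^(carry·T), with carry = r = 0.0208
F* = 499.15 · e^(0.0208 × 144/365) = 499.15 · e^0.008206 = 499.15 × 1.008240 = C$503.2630
Market C$493.86 < fair C$503.2630: forward underpriced → reverse cash-and-carry (short spot, go long the forward).
At maturity, profit = |F_mkt − F*| = |493.86 − 503.2630| = C$9.40 per share

C$9.40 per share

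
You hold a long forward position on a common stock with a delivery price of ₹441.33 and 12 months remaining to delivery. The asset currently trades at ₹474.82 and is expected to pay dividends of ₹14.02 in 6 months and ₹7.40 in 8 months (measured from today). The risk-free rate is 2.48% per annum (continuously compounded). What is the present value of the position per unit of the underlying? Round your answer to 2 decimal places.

₹23.17

PV(remaining dividends) I = 14.02·e^(−0.0248·6/12) + 7.40·e^(−0.0248·8/12) = 21.1259
Current forward F = (S − I)·e^(rT) = (474.82 − 21.1259)·e^(0.0248·12/12) = 453.6941 × 1.025110 = 465.0864
Value (long) = (F − K)·e^(−rT) = (465.0864 − 441.33) × 0.975505 = 23.1745
Value = ₹23.17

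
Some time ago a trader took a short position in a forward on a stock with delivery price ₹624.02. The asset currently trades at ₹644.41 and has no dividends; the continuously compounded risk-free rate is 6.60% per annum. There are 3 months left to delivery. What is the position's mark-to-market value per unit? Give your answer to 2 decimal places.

-₹30.60

Current fair forward for the remaining 3 months: F = S·e^(r·T), r = 0.0660
F = 644.41 · e^(0.0660 × 3/12) = 644.41 × 1.016637 = 655.1310
Value of long forward = (F − K)·e^(−rT) = (655.1310 − 624.02) · e^(−0.0660·3/12)
= 31.1110 × 0.983635 = 30.60
Short position value = −(long value) = -₹30.60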